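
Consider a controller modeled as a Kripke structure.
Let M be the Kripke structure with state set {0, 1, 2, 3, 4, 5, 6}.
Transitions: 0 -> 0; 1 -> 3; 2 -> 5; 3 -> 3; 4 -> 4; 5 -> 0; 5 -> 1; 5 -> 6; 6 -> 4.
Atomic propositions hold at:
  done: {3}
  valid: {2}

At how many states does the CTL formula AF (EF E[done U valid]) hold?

E[done U valid]: least fixpoint, start Z0 = Sat(valid) = {2}, add states in Sat(done) with some successor in Z. Already a fixed point.
Sat(E[done U valid]) = {2}
EF E[done U valid]: least fixpoint, start Z0 = {2}, add states with some successor in Z. Already a fixed point.
Sat(EF E[done U valid]) = {2}
AF (EF E[done U valid]): least fixpoint, start Z0 = {2}, add states with every successor in Z. Already a fixed point.
Sat(AF (EF E[done U valid])) = {2}
|Sat(AF (EF E[done U valid]))| = |{2}| = 1.

1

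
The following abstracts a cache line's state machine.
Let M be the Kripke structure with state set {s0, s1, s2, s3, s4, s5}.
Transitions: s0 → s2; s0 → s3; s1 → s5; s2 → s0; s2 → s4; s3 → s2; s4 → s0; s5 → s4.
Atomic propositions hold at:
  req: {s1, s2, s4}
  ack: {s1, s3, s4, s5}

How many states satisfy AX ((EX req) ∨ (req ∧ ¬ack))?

4

Sat(EX req) = {s : some successor in {s1, s2, s4}} = {s0, s2, s3, s5}
Sat(¬ack) = {s0, s2}
Sat(req ∧ ¬ack) = {s2}
Sat((EX req) ∨ (req ∧ ¬ack)) = {s0, s2, s3, s5}
Sat(AX ((EX req) ∨ (req ∧ ¬ack))) = {s : every successor in {s0, s2, s3, s5}} = {s0, s1, s3, s4}
|Sat(AX ((EX req) ∨ (req ∧ ¬ack)))| = |{s0, s1, s3, s4}| = 4.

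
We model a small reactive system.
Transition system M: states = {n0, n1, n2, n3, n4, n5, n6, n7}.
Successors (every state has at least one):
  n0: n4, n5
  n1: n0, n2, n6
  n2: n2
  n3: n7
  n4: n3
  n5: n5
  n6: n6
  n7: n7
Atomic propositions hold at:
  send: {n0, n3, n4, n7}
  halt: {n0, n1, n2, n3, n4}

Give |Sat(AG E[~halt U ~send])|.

3

Sat(~halt) = {n5, n6, n7}
Sat(~send) = {n1, n2, n5, n6}
E[~halt U ~send]: least fixpoint, start Z0 = Sat(~send) = {n1, n2, n5, n6}, add states in Sat(~halt) with some successor in Z. Already a fixed point.
Sat(E[~halt U ~send]) = {n1, n2, n5, n6}
AG E[~halt U ~send]: greatest fixpoint, start Z0 = {n1, n2, n5, n6}, keep only states in Sat with every successor in Z. Z1 = {n2, n5, n6}; fixed.
Sat(AG E[~halt U ~send]) = {n2, n5, n6}
|Sat(AG E[~halt U ~send])| = |{n2, n5, n6}| = 3.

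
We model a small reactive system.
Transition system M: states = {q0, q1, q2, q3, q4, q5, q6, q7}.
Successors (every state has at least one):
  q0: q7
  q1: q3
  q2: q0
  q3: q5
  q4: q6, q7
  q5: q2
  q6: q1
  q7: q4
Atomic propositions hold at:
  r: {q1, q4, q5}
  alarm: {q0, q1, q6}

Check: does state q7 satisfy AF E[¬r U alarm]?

No

Sat(¬r) = {q0, q2, q3, q6, q7}
E[¬r U alarm]: least fixpoint, start Z0 = Sat(alarm) = {q0, q1, q6}, add states in Sat(¬r) with some successor in Z. Z1 = {q0, q1, q2, q6}; fixed.
Sat(E[¬r U alarm]) = {q0, q1, q2, q6}
AF E[¬r U alarm]: least fixpoint, start Z0 = {q0, q1, q2, q6}, add states with every successor in Z. Z1 = {q0, q1, q2, q5, q6}; Z2 = {q0, q1, q2, q3, q5, q6}; fixed.
Sat(AF E[¬r U alarm]) = {q0, q1, q2, q3, q5, q6}
q7 ∉ Sat(AF E[¬r U alarm]) = {q0, q1, q2, q3, q5, q6}, so the formula does not hold at q7.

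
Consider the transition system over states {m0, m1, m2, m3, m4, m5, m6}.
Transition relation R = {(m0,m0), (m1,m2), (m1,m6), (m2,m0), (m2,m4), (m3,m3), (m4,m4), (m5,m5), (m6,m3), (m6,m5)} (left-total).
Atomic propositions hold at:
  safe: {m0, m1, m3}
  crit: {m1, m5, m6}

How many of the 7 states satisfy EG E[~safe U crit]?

Sat(~safe) = {m2, m4, m5, m6}
E[~safe U crit]: least fixpoint, start Z0 = Sat(crit) = {m1, m5, m6}, add states in Sat(~safe) with some successor in Z. Already a fixed point.
Sat(E[~safe U crit]) = {m1, m5, m6}
EG E[~safe U crit]: greatest fixpoint, start Z0 = {m1, m5, m6}, keep only states in Sat with some successor in Z. Already a fixed point.
Sat(EG E[~safe U crit]) = {m1, m5, m6}
|Sat(EG E[~safe U crit])| = |{m1, m5, m6}| = 3.

3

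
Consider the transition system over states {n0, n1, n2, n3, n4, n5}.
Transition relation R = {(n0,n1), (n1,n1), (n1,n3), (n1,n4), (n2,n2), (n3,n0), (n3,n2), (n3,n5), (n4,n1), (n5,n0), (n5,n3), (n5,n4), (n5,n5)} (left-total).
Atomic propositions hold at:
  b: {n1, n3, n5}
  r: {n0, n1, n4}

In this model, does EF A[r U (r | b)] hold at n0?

Sat(r | b) = {n0, n1, n3, n4, n5}
A[r U (r | b)]: least fixpoint, start Z0 = Sat((r | b)) = {n0, n1, n3, n4, n5}, add states in Sat(r) with every successor in Z. Already a fixed point.
Sat(A[r U (r | b)]) = {n0, n1, n3, n4, n5}
EF A[r U (r | b)]: least fixpoint, start Z0 = {n0, n1, n3, n4, n5}, add states with some successor in Z. Already a fixed point.
Sat(EF A[r U (r | b)]) = {n0, n1, n3, n4, n5}
n0 ∈ Sat(EF A[r U (r | b)]) = {n0, n1, n3, n4, n5}, so the formula holds at n0.

Yes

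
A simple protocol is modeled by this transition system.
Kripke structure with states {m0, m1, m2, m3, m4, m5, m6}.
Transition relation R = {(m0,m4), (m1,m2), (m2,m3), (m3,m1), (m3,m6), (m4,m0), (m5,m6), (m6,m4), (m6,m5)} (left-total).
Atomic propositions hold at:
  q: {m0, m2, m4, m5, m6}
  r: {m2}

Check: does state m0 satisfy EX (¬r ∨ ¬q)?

Yes

Sat(¬r) = {m0, m1, m3, m4, m5, m6}
Sat(¬q) = {m1, m3}
Sat(¬r ∨ ¬q) = {m0, m1, m3, m4, m5, m6}
Sat(EX (¬r ∨ ¬q)) = {s : some successor in {m0, m1, m3, m4, m5, m6}} = {m0, m2, m3, m4, m5, m6}
m0 ∈ Sat(EX (¬r ∨ ¬q)) = {m0, m2, m3, m4, m5, m6}, so the formula holds at m0.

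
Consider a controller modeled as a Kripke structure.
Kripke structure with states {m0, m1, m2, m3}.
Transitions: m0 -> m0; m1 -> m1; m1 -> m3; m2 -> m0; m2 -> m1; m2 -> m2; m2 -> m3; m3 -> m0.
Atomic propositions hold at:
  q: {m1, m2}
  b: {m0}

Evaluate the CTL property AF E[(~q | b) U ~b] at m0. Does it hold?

Sat(~q) = {m0, m3}
Sat(~q | b) = {m0, m3}
Sat(~b) = {m1, m2, m3}
E[(~q | b) U ~b]: least fixpoint, start Z0 = Sat(~b) = {m1, m2, m3}, add states in Sat(~q | b) with some successor in Z. Already a fixed point.
Sat(E[(~q | b) U ~b]) = {m1, m2, m3}
AF E[(~q | b) U ~b]: least fixpoint, start Z0 = {m1, m2, m3}, add states with every successor in Z. Already a fixed point.
Sat(AF E[(~q | b) U ~b]) = {m1, m2, m3}
m0 ∉ Sat(AF E[(~q | b) U ~b]) = {m1, m2, m3}, so the formula does not hold at m0.

No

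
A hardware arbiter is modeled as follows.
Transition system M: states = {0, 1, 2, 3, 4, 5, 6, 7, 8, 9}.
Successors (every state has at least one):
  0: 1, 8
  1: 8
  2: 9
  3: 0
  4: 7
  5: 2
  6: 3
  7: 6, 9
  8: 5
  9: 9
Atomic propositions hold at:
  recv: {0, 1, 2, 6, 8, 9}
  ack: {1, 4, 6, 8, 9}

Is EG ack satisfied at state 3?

No

EG ack: greatest fixpoint, start Z0 = {1, 4, 6, 8, 9}, keep only states in Sat with some successor in Z. Z1 = {1, 9}; Z2 = {9}; fixed.
Sat(EG ack) = {9}
3 ∉ Sat(EG ack) = {9}, so the formula does not hold at 3.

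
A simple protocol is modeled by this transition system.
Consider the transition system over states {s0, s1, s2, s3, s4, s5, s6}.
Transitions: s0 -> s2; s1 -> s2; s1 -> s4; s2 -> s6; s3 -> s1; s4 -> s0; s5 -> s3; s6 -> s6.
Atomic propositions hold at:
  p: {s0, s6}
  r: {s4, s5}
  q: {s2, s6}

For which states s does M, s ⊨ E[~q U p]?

Sat(~q) = {s0, s1, s3, s4, s5}
E[~q U p]: least fixpoint, start Z0 = Sat(p) = {s0, s6}, add states in Sat(~q) with some successor in Z. Z1 = {s0, s4, s6}; Z2 = {s0, s1, s4, s6}; Z3 = {s0, s1, s3, s4, s6}; Z4 = {s0, s1, s3, s4, s5, s6}; fixed.
Sat(E[~q U p]) = {s0, s1, s3, s4, s5, s6}

{s0, s1, s3, s4, s5, s6}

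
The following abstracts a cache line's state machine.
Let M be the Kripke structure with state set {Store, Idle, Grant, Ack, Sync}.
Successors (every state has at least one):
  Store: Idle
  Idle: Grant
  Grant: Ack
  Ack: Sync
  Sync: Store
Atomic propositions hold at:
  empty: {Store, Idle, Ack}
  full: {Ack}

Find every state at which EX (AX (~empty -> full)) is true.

Sat(~empty) = {Grant, Sync}
Sat(~empty -> full) = {Store, Idle, Ack}
Sat(AX (~empty -> full)) = {s : every successor in {Store, Idle, Ack}} = {Store, Grant, Sync}
Sat(EX (AX (~empty -> full))) = {s : some successor in {Store, Grant, Sync}} = {Idle, Ack, Sync}

{Idle, Ack, Sync}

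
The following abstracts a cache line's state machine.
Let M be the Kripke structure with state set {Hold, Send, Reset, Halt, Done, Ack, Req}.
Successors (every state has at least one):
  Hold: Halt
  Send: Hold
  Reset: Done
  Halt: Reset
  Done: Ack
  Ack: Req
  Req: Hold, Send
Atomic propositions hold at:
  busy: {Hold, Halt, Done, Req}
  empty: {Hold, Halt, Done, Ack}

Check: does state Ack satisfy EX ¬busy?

No

Sat(¬busy) = {Send, Reset, Ack}
Sat(EX ¬busy) = {s : some successor in {Send, Reset, Ack}} = {Halt, Done, Req}
Ack ∉ Sat(EX ¬busy) = {Halt, Done, Req}, so the formula does not hold at Ack.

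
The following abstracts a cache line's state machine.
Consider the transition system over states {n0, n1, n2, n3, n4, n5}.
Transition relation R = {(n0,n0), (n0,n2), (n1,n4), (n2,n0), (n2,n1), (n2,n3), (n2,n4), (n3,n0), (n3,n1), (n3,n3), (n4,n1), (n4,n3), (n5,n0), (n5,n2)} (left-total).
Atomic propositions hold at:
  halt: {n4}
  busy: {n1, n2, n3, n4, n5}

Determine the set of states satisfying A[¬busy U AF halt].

Sat(¬busy) = {n0}
AF halt: least fixpoint, start Z0 = {n4}, add states with every successor in Z. Z1 = {n1, n4}; fixed.
Sat(AF halt) = {n1, n4}
A[¬busy U AF halt]: least fixpoint, start Z0 = Sat(AF halt) = {n1, n4}, add states in Sat(¬busy) with every successor in Z. Already a fixed point.
Sat(A[¬busy U AF halt]) = {n1, n4}

{n1, n4}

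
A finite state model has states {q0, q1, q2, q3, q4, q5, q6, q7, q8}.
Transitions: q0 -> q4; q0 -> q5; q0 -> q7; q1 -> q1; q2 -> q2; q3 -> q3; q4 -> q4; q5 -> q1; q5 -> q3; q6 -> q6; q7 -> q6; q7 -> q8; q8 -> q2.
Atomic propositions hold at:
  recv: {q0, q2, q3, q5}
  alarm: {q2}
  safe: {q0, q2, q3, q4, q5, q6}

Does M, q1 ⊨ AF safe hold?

AF safe: least fixpoint, start Z0 = {q0, q2, q3, q4, q5, q6}, add states with every successor in Z. Z1 = {q0, q2, q3, q4, q5, q6, q8}; Z2 = {q0, q2, q3, q4, q5, q6, q7, q8}; fixed.
Sat(AF safe) = {q0, q2, q3, q4, q5, q6, q7, q8}
q1 ∉ Sat(AF safe) = {q0, q2, q3, q4, q5, q6, q7, q8}, so the formula does not hold at q1.

No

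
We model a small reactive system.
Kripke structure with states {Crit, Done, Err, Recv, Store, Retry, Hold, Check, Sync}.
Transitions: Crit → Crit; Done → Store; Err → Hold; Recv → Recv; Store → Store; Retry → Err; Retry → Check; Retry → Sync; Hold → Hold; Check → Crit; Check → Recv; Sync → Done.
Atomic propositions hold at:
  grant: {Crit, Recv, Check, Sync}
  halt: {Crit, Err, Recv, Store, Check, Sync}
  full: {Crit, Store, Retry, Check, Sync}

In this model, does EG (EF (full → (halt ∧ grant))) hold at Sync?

Sat(halt ∧ grant) = {Crit, Recv, Check, Sync}
Sat(full → (halt ∧ grant)) = {Crit, Done, Err, Recv, Hold, Check, Sync}
EF (full → (halt ∧ grant)): least fixpoint, start Z0 = {Crit, Done, Err, Recv, Hold, Check, Sync}, add states with some successor in Z. Z1 = {Crit, Done, Err, Recv, Retry, Hold, Check, Sync}; fixed.
Sat(EF (full → (halt ∧ grant))) = {Crit, Done, Err, Recv, Retry, Hold, Check, Sync}
EG (EF (full → (halt ∧ grant))): greatest fixpoint, start Z0 = {Crit, Done, Err, Recv, Retry, Hold, Check, Sync}, keep only states in Sat with some successor in Z. Z1 = {Crit, Err, Recv, Retry, Hold, Check, Sync}; Z2 = {Crit, Err, Recv, Retry, Hold, Check}; fixed.
Sat(EG (EF (full → (halt ∧ grant)))) = {Crit, Err, Recv, Retry, Hold, Check}
Sync ∉ Sat(EG (EF (full → (halt ∧ grant)))) = {Crit, Err, Recv, Retry, Hold, Check}, so the formula does not hold at Sync.

No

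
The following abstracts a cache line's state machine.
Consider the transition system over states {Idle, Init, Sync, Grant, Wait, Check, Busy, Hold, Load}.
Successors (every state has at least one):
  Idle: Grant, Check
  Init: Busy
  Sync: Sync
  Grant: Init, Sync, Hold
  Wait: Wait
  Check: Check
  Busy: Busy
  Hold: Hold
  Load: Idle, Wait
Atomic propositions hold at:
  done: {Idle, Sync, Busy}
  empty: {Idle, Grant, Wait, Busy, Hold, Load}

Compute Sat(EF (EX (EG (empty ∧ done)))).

{Idle, Init, Grant, Busy, Load}

Sat(empty ∧ done) = {Idle, Busy}
EG (empty ∧ done): greatest fixpoint, start Z0 = {Idle, Busy}, keep only states in Sat with some successor in Z. Z1 = {Busy}; fixed.
Sat(EG (empty ∧ done)) = {Busy}
Sat(EX (EG (empty ∧ done))) = {s : some successor in {Busy}} = {Init, Busy}
EF (EX (EG (empty ∧ done))): least fixpoint, start Z0 = {Init, Busy}, add states with some successor in Z. Z1 = {Init, Grant, Busy}; Z2 = {Idle, Init, Grant, Busy}; Z3 = {Idle, Init, Grant, Busy, Load}; fixed.
Sat(EF (EX (EG (empty ∧ done)))) = {Idle, Init, Grant, Busy, Load}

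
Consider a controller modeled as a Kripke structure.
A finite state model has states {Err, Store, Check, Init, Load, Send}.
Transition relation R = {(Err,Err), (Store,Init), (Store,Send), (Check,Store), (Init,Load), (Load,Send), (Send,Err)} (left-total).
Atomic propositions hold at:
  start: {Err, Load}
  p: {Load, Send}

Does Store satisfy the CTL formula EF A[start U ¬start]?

Yes

Sat(¬start) = {Store, Check, Init, Send}
A[start U ¬start]: least fixpoint, start Z0 = Sat(¬start) = {Store, Check, Init, Send}, add states in Sat(start) with every successor in Z. Z1 = {Store, Check, Init, Load, Send}; fixed.
Sat(A[start U ¬start]) = {Store, Check, Init, Load, Send}
EF A[start U ¬start]: least fixpoint, start Z0 = {Store, Check, Init, Load, Send}, add states with some successor in Z. Already a fixed point.
Sat(EF A[start U ¬start]) = {Store, Check, Init, Load, Send}
Store ∈ Sat(EF A[start U ¬start]) = {Store, Check, Init, Load, Send}, so the formula holds at Store.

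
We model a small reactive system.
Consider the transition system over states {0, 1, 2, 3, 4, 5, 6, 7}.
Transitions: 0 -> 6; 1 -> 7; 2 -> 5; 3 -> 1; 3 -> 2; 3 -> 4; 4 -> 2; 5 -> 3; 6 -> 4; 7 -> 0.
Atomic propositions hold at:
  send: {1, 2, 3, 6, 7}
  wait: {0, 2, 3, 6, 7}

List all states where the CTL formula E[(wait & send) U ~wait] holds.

{1, 2, 3, 4, 5, 6}

Sat(wait & send) = {2, 3, 6, 7}
Sat(~wait) = {1, 4, 5}
E[(wait & send) U ~wait]: least fixpoint, start Z0 = Sat(~wait) = {1, 4, 5}, add states in Sat(wait & send) with some successor in Z. Z1 = {1, 2, 3, 4, 5, 6}; fixed.
Sat(E[(wait & send) U ~wait]) = {1, 2, 3, 4, 5, 6}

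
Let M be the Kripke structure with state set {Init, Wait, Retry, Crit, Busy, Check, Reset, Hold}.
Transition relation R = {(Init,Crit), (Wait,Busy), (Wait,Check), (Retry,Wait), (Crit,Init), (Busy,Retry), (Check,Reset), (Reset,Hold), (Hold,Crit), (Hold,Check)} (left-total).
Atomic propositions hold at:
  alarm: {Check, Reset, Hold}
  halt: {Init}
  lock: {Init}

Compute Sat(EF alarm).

{Wait, Retry, Busy, Check, Reset, Hold}

EF alarm: least fixpoint, start Z0 = {Check, Reset, Hold}, add states with some successor in Z. Z1 = {Wait, Check, Reset, Hold}; Z2 = {Wait, Retry, Check, Reset, Hold}; Z3 = {Wait, Retry, Busy, Check, Reset, Hold}; fixed.
Sat(EF alarm) = {Wait, Retry, Busy, Check, Reset, Hold}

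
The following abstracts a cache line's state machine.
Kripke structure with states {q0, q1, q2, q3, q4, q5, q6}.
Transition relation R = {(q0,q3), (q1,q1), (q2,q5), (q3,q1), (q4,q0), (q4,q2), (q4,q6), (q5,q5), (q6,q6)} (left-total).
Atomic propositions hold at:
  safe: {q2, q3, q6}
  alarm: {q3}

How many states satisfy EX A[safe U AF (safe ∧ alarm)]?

Sat(safe ∧ alarm) = {q3}
AF (safe ∧ alarm): least fixpoint, start Z0 = {q3}, add states with every successor in Z. Z1 = {q0, q3}; fixed.
Sat(AF (safe ∧ alarm)) = {q0, q3}
A[safe U AF (safe ∧ alarm)]: least fixpoint, start Z0 = Sat(AF (safe ∧ alarm)) = {q0, q3}, add states in Sat(safe) with every successor in Z. Already a fixed point.
Sat(A[safe U AF (safe ∧ alarm)]) = {q0, q3}
Sat(EX A[safe U AF (safe ∧ alarm)]) = {s : some successor in {q0, q3}} = {q0, q4}
|Sat(EX A[safe U AF (safe ∧ alarm)])| = |{q0, q4}| = 2.

2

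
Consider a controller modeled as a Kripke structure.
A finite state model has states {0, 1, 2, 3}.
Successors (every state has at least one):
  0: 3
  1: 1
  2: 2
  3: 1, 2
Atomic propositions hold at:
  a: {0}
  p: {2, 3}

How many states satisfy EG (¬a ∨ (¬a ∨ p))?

3

Sat(¬a) = {1, 2, 3}
Sat(¬a ∨ p) = {1, 2, 3}
Sat(¬a ∨ (¬a ∨ p)) = {1, 2, 3}
EG (¬a ∨ (¬a ∨ p)): greatest fixpoint, start Z0 = {1, 2, 3}, keep only states in Sat with some successor in Z. Already a fixed point.
Sat(EG (¬a ∨ (¬a ∨ p))) = {1, 2, 3}
|Sat(EG (¬a ∨ (¬a ∨ p)))| = |{1, 2, 3}| = 3.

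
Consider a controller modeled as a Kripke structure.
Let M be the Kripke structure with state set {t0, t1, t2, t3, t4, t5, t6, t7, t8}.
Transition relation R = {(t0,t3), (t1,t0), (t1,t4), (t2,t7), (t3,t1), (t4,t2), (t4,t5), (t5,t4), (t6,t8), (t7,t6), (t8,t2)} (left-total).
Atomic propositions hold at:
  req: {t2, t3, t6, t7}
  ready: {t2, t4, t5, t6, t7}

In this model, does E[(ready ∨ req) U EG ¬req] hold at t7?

No

Sat(ready ∨ req) = {t2, t3, t4, t5, t6, t7}
Sat(¬req) = {t0, t1, t4, t5, t8}
EG ¬req: greatest fixpoint, start Z0 = {t0, t1, t4, t5, t8}, keep only states in Sat with some successor in Z. Z1 = {t1, t4, t5}; fixed.
Sat(EG ¬req) = {t1, t4, t5}
E[(ready ∨ req) U EG ¬req]: least fixpoint, start Z0 = Sat(EG ¬req) = {t1, t4, t5}, add states in Sat(ready ∨ req) with some successor in Z. Z1 = {t1, t3, t4, t5}; fixed.
Sat(E[(ready ∨ req) U EG ¬req]) = {t1, t3, t4, t5}
t7 ∉ Sat(E[(ready ∨ req) U EG ¬req]) = {t1, t3, t4, t5}, so the formula does not hold at t7.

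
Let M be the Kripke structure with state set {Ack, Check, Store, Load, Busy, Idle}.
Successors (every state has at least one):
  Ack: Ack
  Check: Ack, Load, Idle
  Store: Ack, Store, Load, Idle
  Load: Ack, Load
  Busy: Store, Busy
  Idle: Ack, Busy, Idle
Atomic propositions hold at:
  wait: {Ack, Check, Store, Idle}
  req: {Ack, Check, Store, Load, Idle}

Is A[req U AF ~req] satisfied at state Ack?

Sat(~req) = {Busy}
AF ~req: least fixpoint, start Z0 = {Busy}, add states with every successor in Z. Already a fixed point.
Sat(AF ~req) = {Busy}
A[req U AF ~req]: least fixpoint, start Z0 = Sat(AF ~req) = {Busy}, add states in Sat(req) with every successor in Z. Already a fixed point.
Sat(A[req U AF ~req]) = {Busy}
Ack ∉ Sat(A[req U AF ~req]) = {Busy}, so the formula does not hold at Ack.

No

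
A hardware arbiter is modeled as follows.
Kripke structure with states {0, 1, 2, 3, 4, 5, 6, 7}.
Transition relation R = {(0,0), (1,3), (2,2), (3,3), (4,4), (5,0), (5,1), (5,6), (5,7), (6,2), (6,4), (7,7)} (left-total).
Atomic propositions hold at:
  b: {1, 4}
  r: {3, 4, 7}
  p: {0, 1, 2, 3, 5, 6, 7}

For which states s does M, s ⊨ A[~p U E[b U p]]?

{0, 1, 2, 3, 5, 6, 7}

Sat(~p) = {4}
E[b U p]: least fixpoint, start Z0 = Sat(p) = {0, 1, 2, 3, 5, 6, 7}, add states in Sat(b) with some successor in Z. Already a fixed point.
Sat(E[b U p]) = {0, 1, 2, 3, 5, 6, 7}
A[~p U E[b U p]]: least fixpoint, start Z0 = Sat(E[b U p]) = {0, 1, 2, 3, 5, 6, 7}, add states in Sat(~p) with every successor in Z. Already a fixed point.
Sat(A[~p U E[b U p]]) = {0, 1, 2, 3, 5, 6, 7}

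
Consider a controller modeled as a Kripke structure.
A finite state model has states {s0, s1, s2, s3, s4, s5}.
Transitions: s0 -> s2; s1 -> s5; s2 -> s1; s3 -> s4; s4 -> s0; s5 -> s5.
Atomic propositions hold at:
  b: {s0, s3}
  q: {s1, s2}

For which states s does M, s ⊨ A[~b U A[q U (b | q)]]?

Sat(~b) = {s1, s2, s4, s5}
Sat(b | q) = {s0, s1, s2, s3}
A[q U (b | q)]: least fixpoint, start Z0 = Sat((b | q)) = {s0, s1, s2, s3}, add states in Sat(q) with every successor in Z. Already a fixed point.
Sat(A[q U (b | q)]) = {s0, s1, s2, s3}
A[~b U A[q U (b | q)]]: least fixpoint, start Z0 = Sat(A[q U (b | q)]) = {s0, s1, s2, s3}, add states in Sat(~b) with every successor in Z. Z1 = {s0, s1, s2, s3, s4}; fixed.
Sat(A[~b U A[q U (b | q)]]) = {s0, s1, s2, s3, s4}

{s0, s1, s2, s3, s4}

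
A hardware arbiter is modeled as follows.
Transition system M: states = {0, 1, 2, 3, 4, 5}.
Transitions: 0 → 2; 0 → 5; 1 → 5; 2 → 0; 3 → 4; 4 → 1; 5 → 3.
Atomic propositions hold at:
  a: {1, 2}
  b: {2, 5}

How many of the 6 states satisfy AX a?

1

Sat(AX a) = {s : every successor in {1, 2}} = {4}
|Sat(AX a)| = |{4}| = 1.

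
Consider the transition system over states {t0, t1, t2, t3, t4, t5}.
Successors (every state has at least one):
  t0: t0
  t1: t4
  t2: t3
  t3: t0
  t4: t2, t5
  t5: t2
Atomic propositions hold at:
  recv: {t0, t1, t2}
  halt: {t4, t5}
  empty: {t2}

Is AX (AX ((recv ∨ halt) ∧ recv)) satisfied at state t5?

No

Sat(recv ∨ halt) = {t0, t1, t2, t4, t5}
Sat((recv ∨ halt) ∧ recv) = {t0, t1, t2}
Sat(AX ((recv ∨ halt) ∧ recv)) = {s : every successor in {t0, t1, t2}} = {t0, t3, t5}
Sat(AX (AX ((recv ∨ halt) ∧ recv))) = {s : every successor in {t0, t3, t5}} = {t0, t2, t3}
t5 ∉ Sat(AX (AX ((recv ∨ halt) ∧ recv))) = {t0, t2, t3}, so the formula does not hold at t5.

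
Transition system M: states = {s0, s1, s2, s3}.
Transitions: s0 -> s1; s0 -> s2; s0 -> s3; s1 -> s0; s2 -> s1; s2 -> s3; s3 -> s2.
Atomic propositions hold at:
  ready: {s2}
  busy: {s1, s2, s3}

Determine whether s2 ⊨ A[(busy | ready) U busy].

Yes

Sat(busy | ready) = {s1, s2, s3}
A[(busy | ready) U busy]: least fixpoint, start Z0 = Sat(busy) = {s1, s2, s3}, add states in Sat(busy | ready) with every successor in Z. Already a fixed point.
Sat(A[(busy | ready) U busy]) = {s1, s2, s3}
s2 ∈ Sat(A[(busy | ready) U busy]) = {s1, s2, s3}, so the formula holds at s2.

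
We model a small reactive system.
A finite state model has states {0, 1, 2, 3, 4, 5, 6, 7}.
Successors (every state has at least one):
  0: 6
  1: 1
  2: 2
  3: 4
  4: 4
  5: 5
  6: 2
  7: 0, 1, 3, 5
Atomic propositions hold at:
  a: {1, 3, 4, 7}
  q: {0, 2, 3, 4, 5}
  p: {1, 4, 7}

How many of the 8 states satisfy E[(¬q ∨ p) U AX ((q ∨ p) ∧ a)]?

Sat(¬q) = {1, 6, 7}
Sat(¬q ∨ p) = {1, 4, 6, 7}
Sat(q ∨ p) = {0, 1, 2, 3, 4, 5, 7}
Sat((q ∨ p) ∧ a) = {1, 3, 4, 7}
Sat(AX ((q ∨ p) ∧ a)) = {s : every successor in {1, 3, 4, 7}} = {1, 3, 4}
E[(¬q ∨ p) U AX ((q ∨ p) ∧ a)]: least fixpoint, start Z0 = Sat(AX ((q ∨ p) ∧ a)) = {1, 3, 4}, add states in Sat(¬q ∨ p) with some successor in Z. Z1 = {1, 3, 4, 7}; fixed.
Sat(E[(¬q ∨ p) U AX ((q ∨ p) ∧ a)]) = {1, 3, 4, 7}
|Sat(E[(¬q ∨ p) U AX ((q ∨ p) ∧ a)])| = |{1, 3, 4, 7}| = 4.

4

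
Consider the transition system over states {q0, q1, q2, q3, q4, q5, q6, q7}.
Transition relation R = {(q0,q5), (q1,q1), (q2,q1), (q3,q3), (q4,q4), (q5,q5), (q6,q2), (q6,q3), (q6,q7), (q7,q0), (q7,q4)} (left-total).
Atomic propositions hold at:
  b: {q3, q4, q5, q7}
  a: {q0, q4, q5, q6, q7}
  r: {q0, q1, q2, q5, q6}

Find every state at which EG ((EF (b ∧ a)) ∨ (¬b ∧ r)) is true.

Sat(b ∧ a) = {q4, q5, q7}
EF (b ∧ a): least fixpoint, start Z0 = {q4, q5, q7}, add states with some successor in Z. Z1 = {q0, q4, q5, q6, q7}; fixed.
Sat(EF (b ∧ a)) = {q0, q4, q5, q6, q7}
Sat(¬b) = {q0, q1, q2, q6}
Sat(¬b ∧ r) = {q0, q1, q2, q6}
Sat((EF (b ∧ a)) ∨ (¬b ∧ r)) = {q0, q1, q2, q4, q5, q6, q7}
EG ((EF (b ∧ a)) ∨ (¬b ∧ r)): greatest fixpoint, start Z0 = {q0, q1, q2, q4, q5, q6, q7}, keep only states in Sat with some successor in Z. Already a fixed point.
Sat(EG ((EF (b ∧ a)) ∨ (¬b ∧ r))) = {q0, q1, q2, q4, q5, q6, q7}

{q0, q1, q2, q4, q5, q6, q7}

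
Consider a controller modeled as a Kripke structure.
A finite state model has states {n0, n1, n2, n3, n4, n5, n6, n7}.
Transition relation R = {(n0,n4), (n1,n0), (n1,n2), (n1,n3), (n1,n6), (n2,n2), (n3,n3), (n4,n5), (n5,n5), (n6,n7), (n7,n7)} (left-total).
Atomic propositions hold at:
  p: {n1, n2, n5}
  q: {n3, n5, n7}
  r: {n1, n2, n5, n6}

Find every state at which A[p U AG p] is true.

{n2, n5}

AG p: greatest fixpoint, start Z0 = {n1, n2, n5}, keep only states in Sat with every successor in Z. Z1 = {n2, n5}; fixed.
Sat(AG p) = {n2, n5}
A[p U AG p]: least fixpoint, start Z0 = Sat(AG p) = {n2, n5}, add states in Sat(p) with every successor in Z. Already a fixed point.
Sat(A[p U AG p]) = {n2, n5}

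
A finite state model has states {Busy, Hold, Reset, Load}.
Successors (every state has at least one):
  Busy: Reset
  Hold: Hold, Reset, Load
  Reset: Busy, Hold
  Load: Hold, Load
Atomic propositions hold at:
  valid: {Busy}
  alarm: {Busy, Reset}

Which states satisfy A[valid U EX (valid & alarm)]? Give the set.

Sat(valid & alarm) = {Busy}
Sat(EX (valid & alarm)) = {s : some successor in {Busy}} = {Reset}
A[valid U EX (valid & alarm)]: least fixpoint, start Z0 = Sat(EX (valid & alarm)) = {Reset}, add states in Sat(valid) with every successor in Z. Z1 = {Busy, Reset}; fixed.
Sat(A[valid U EX (valid & alarm)]) = {Busy, Reset}

{Busy, Reset}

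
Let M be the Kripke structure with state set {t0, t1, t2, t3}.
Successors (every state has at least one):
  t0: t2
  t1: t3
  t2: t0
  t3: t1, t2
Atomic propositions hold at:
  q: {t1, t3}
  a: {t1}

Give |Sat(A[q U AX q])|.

1

Sat(AX q) = {s : every successor in {t1, t3}} = {t1}
A[q U AX q]: least fixpoint, start Z0 = Sat(AX q) = {t1}, add states in Sat(q) with every successor in Z. Already a fixed point.
Sat(A[q U AX q]) = {t1}
|Sat(A[q U AX q])| = |{t1}| = 1.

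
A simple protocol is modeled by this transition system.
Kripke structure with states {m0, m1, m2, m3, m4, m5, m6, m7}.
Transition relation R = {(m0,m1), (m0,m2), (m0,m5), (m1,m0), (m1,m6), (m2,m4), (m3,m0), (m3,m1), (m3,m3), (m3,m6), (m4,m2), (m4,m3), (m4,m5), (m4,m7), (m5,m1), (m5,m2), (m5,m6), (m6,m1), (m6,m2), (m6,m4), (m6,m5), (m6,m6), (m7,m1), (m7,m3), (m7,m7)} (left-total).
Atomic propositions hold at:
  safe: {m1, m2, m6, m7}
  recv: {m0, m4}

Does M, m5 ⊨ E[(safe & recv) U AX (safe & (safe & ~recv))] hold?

Yes

Sat(safe & recv) = ∅
Sat(~recv) = {m1, m2, m3, m5, m6, m7}
Sat(safe & ~recv) = {m1, m2, m6, m7}
Sat(safe & (safe & ~recv)) = {m1, m2, m6, m7}
Sat(AX (safe & (safe & ~recv))) = {s : every successor in {m1, m2, m6, m7}} = {m5}
E[(safe & recv) U AX (safe & (safe & ~recv))]: least fixpoint, start Z0 = Sat(AX (safe & (safe & ~recv))) = {m5}, add states in Sat(safe & recv) with some successor in Z. Already a fixed point.
Sat(E[(safe & recv) U AX (safe & (safe & ~recv))]) = {m5}
m5 ∈ Sat(E[(safe & recv) U AX (safe & (safe & ~recv))]) = {m5}, so the formula holds at m5.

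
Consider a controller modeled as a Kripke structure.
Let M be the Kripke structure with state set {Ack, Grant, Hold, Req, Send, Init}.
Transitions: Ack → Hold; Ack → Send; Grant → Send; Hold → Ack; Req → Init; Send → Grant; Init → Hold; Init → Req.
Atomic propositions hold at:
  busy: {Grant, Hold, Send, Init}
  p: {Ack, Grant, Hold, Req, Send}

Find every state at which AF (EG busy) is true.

{Grant, Send}

EG busy: greatest fixpoint, start Z0 = {Grant, Hold, Send, Init}, keep only states in Sat with some successor in Z. Z1 = {Grant, Send, Init}; Z2 = {Grant, Send}; fixed.
Sat(EG busy) = {Grant, Send}
AF (EG busy): least fixpoint, start Z0 = {Grant, Send}, add states with every successor in Z. Already a fixed point.
Sat(AF (EG busy)) = {Grant, Send}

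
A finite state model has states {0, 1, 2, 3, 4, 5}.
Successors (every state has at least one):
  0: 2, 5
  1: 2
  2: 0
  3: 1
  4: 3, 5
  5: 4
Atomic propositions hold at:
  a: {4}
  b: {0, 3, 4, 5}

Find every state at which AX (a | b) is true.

Sat(a | b) = {0, 3, 4, 5}
Sat(AX (a | b)) = {s : every successor in {0, 3, 4, 5}} = {2, 4, 5}

{2, 4, 5}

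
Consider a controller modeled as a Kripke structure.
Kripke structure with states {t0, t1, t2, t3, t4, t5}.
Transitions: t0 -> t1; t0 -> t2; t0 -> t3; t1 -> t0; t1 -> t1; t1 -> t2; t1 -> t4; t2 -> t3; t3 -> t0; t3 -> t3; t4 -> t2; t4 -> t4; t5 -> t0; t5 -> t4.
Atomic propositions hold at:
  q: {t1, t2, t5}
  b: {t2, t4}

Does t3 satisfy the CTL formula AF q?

No

AF q: least fixpoint, start Z0 = {t1, t2, t5}, add states with every successor in Z. Already a fixed point.
Sat(AF q) = {t1, t2, t5}
t3 ∉ Sat(AF q) = {t1, t2, t5}, so the formula does not hold at t3.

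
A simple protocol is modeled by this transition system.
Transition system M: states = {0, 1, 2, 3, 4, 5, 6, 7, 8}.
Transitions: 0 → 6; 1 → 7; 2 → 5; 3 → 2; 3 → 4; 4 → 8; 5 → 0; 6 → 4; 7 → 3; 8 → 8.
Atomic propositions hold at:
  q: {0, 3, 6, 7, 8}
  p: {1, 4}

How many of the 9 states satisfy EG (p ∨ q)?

7

Sat(p ∨ q) = {0, 1, 3, 4, 6, 7, 8}
EG (p ∨ q): greatest fixpoint, start Z0 = {0, 1, 3, 4, 6, 7, 8}, keep only states in Sat with some successor in Z. Already a fixed point.
Sat(EG (p ∨ q)) = {0, 1, 3, 4, 6, 7, 8}
|Sat(EG (p ∨ q))| = |{0, 1, 3, 4, 6, 7, 8}| = 7.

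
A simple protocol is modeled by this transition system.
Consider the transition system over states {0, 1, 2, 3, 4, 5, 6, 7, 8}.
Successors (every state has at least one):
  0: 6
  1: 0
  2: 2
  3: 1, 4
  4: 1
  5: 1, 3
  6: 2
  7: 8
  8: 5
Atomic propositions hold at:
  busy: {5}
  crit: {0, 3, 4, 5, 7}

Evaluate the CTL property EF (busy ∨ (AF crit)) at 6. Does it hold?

AF crit: least fixpoint, start Z0 = {0, 3, 4, 5, 7}, add states with every successor in Z. Z1 = {0, 1, 3, 4, 5, 7, 8}; fixed.
Sat(AF crit) = {0, 1, 3, 4, 5, 7, 8}
Sat(busy ∨ (AF crit)) = {0, 1, 3, 4, 5, 7, 8}
EF (busy ∨ (AF crit)): least fixpoint, start Z0 = {0, 1, 3, 4, 5, 7, 8}, add states with some successor in Z. Already a fixed point.
Sat(EF (busy ∨ (AF crit))) = {0, 1, 3, 4, 5, 7, 8}
6 ∉ Sat(EF (busy ∨ (AF crit))) = {0, 1, 3, 4, 5, 7, 8}, so the formula does not hold at 6.

No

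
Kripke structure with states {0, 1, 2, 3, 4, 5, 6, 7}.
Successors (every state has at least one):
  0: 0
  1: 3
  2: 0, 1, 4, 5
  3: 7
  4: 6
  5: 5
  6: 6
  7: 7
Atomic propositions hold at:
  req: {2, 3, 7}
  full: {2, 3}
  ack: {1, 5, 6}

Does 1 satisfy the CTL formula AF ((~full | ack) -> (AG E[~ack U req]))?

Yes

Sat(~full) = {0, 1, 4, 5, 6, 7}
Sat(~full | ack) = {0, 1, 4, 5, 6, 7}
Sat(~ack) = {0, 2, 3, 4, 7}
E[~ack U req]: least fixpoint, start Z0 = Sat(req) = {2, 3, 7}, add states in Sat(~ack) with some successor in Z. Already a fixed point.
Sat(E[~ack U req]) = {2, 3, 7}
AG E[~ack U req]: greatest fixpoint, start Z0 = {2, 3, 7}, keep only states in Sat with every successor in Z. Z1 = {3, 7}; fixed.
Sat(AG E[~ack U req]) = {3, 7}
Sat((~full | ack) -> (AG E[~ack U req])) = {2, 3, 7}
AF ((~full | ack) -> (AG E[~ack U req])): least fixpoint, start Z0 = {2, 3, 7}, add states with every successor in Z. Z1 = {1, 2, 3, 7}; fixed.
Sat(AF ((~full | ack) -> (AG E[~ack U req]))) = {1, 2, 3, 7}
1 ∈ Sat(AF ((~full | ack) -> (AG E[~ack U req]))) = {1, 2, 3, 7}, so the formula holds at 1.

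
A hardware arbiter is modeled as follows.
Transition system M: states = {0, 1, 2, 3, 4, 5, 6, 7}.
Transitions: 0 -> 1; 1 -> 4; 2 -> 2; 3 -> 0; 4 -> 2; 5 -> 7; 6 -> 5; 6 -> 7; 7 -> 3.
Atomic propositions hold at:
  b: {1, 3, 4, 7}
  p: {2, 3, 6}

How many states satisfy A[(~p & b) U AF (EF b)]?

7

Sat(~p) = {0, 1, 4, 5, 7}
Sat(~p & b) = {1, 4, 7}
EF b: least fixpoint, start Z0 = {1, 3, 4, 7}, add states with some successor in Z. Z1 = {0, 1, 3, 4, 5, 6, 7}; fixed.
Sat(EF b) = {0, 1, 3, 4, 5, 6, 7}
AF (EF b): least fixpoint, start Z0 = {0, 1, 3, 4, 5, 6, 7}, add states with every successor in Z. Already a fixed point.
Sat(AF (EF b)) = {0, 1, 3, 4, 5, 6, 7}
A[(~p & b) U AF (EF b)]: least fixpoint, start Z0 = Sat(AF (EF b)) = {0, 1, 3, 4, 5, 6, 7}, add states in Sat(~p & b) with every successor in Z. Already a fixed point.
Sat(A[(~p & b) U AF (EF b)]) = {0, 1, 3, 4, 5, 6, 7}
|Sat(A[(~p & b) U AF (EF b)])| = |{0, 1, 3, 4, 5, 6, 7}| = 7.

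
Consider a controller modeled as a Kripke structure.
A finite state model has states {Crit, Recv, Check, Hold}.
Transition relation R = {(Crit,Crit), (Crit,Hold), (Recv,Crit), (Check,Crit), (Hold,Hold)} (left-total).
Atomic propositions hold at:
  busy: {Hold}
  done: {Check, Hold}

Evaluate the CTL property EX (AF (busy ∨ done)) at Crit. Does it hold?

Yes

Sat(busy ∨ done) = {Check, Hold}
AF (busy ∨ done): least fixpoint, start Z0 = {Check, Hold}, add states with every successor in Z. Already a fixed point.
Sat(AF (busy ∨ done)) = {Check, Hold}
Sat(EX (AF (busy ∨ done))) = {s : some successor in {Check, Hold}} = {Crit, Hold}
Crit ∈ Sat(EX (AF (busy ∨ done))) = {Crit, Hold}, so the formula holds at Crit.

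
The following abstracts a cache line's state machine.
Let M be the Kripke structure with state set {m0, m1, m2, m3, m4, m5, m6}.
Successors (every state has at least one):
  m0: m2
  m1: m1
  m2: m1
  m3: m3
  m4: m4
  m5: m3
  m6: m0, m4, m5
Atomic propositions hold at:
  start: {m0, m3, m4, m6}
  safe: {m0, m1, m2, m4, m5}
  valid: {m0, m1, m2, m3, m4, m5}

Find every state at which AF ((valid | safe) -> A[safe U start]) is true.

Sat(valid | safe) = {m0, m1, m2, m3, m4, m5}
A[safe U start]: least fixpoint, start Z0 = Sat(start) = {m0, m3, m4, m6}, add states in Sat(safe) with every successor in Z. Z1 = {m0, m3, m4, m5, m6}; fixed.
Sat(A[safe U start]) = {m0, m3, m4, m5, m6}
Sat((valid | safe) -> A[safe U start]) = {m0, m3, m4, m5, m6}
AF ((valid | safe) -> A[safe U start]): least fixpoint, start Z0 = {m0, m3, m4, m5, m6}, add states with every successor in Z. Already a fixed point.
Sat(AF ((valid | safe) -> A[safe U start])) = {m0, m3, m4, m5, m6}

{m0, m3, m4, m5, m6}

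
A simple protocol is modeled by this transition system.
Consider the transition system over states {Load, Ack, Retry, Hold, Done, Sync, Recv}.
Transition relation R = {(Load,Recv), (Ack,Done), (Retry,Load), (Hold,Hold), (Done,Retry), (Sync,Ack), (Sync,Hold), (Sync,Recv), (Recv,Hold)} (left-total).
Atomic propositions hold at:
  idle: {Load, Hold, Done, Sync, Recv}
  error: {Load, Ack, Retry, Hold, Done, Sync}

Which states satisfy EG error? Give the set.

EG error: greatest fixpoint, start Z0 = {Load, Ack, Retry, Hold, Done, Sync}, keep only states in Sat with some successor in Z. Z1 = {Ack, Retry, Hold, Done, Sync}; Z2 = {Ack, Hold, Done, Sync}; Z3 = {Ack, Hold, Sync}; Z4 = {Hold, Sync}; fixed.
Sat(EG error) = {Hold, Sync}

{Hold, Sync}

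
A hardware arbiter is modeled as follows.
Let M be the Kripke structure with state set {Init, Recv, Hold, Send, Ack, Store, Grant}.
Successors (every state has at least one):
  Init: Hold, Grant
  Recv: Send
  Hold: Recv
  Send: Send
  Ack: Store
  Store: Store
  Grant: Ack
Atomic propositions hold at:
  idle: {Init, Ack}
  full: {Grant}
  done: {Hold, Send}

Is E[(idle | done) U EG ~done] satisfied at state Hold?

Sat(idle | done) = {Init, Hold, Send, Ack}
Sat(~done) = {Init, Recv, Ack, Store, Grant}
EG ~done: greatest fixpoint, start Z0 = {Init, Recv, Ack, Store, Grant}, keep only states in Sat with some successor in Z. Z1 = {Init, Ack, Store, Grant}; fixed.
Sat(EG ~done) = {Init, Ack, Store, Grant}
E[(idle | done) U EG ~done]: least fixpoint, start Z0 = Sat(EG ~done) = {Init, Ack, Store, Grant}, add states in Sat(idle | done) with some successor in Z. Already a fixed point.
Sat(E[(idle | done) U EG ~done]) = {Init, Ack, Store, Grant}
Hold ∉ Sat(E[(idle | done) U EG ~done]) = {Init, Ack, Store, Grant}, so the formula does not hold at Hold.

No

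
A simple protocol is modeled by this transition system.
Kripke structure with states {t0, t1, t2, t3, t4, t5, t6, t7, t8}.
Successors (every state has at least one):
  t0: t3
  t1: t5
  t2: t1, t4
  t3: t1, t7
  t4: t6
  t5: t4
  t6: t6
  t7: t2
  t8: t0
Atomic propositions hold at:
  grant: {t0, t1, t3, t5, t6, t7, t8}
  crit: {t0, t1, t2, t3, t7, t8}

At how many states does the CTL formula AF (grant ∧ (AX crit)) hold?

4

Sat(AX crit) = {s : every successor in {t0, t1, t2, t3, t7, t8}} = {t0, t3, t7, t8}
Sat(grant ∧ (AX crit)) = {t0, t3, t7, t8}
AF (grant ∧ (AX crit)): least fixpoint, start Z0 = {t0, t3, t7, t8}, add states with every successor in Z. Already a fixed point.
Sat(AF (grant ∧ (AX crit))) = {t0, t3, t7, t8}
|Sat(AF (grant ∧ (AX crit)))| = |{t0, t3, t7, t8}| = 4.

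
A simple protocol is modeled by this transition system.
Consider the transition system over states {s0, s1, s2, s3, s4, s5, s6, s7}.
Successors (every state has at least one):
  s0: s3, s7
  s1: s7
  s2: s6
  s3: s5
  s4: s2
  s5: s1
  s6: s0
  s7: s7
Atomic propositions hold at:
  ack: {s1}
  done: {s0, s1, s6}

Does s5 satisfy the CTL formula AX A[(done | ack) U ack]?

Sat(done | ack) = {s0, s1, s6}
A[(done | ack) U ack]: least fixpoint, start Z0 = Sat(ack) = {s1}, add states in Sat(done | ack) with every successor in Z. Already a fixed point.
Sat(A[(done | ack) U ack]) = {s1}
Sat(AX A[(done | ack) U ack]) = {s : every successor in {s1}} = {s5}
s5 ∈ Sat(AX A[(done | ack) U ack]) = {s5}, so the formula holds at s5.

Yes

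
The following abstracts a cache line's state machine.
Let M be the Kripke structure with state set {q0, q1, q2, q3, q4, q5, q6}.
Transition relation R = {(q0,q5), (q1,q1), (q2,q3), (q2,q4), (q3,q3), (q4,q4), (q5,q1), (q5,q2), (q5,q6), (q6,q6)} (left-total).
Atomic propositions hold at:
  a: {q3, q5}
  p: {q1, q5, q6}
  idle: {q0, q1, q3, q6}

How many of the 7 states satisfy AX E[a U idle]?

E[a U idle]: least fixpoint, start Z0 = Sat(idle) = {q0, q1, q3, q6}, add states in Sat(a) with some successor in Z. Z1 = {q0, q1, q3, q5, q6}; fixed.
Sat(E[a U idle]) = {q0, q1, q3, q5, q6}
Sat(AX E[a U idle]) = {s : every successor in {q0, q1, q3, q5, q6}} = {q0, q1, q3, q6}
|Sat(AX E[a U idle])| = |{q0, q1, q3, q6}| = 4.

4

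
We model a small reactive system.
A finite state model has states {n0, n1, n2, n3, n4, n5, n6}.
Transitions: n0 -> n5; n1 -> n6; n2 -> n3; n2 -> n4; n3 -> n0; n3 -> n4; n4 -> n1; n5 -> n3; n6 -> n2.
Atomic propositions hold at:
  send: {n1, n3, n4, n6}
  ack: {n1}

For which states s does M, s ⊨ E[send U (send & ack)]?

Sat(send & ack) = {n1}
E[send U (send & ack)]: least fixpoint, start Z0 = Sat((send & ack)) = {n1}, add states in Sat(send) with some successor in Z. Z1 = {n1, n4}; Z2 = {n1, n3, n4}; fixed.
Sat(E[send U (send & ack)]) = {n1, n3, n4}

{n1, n3, n4}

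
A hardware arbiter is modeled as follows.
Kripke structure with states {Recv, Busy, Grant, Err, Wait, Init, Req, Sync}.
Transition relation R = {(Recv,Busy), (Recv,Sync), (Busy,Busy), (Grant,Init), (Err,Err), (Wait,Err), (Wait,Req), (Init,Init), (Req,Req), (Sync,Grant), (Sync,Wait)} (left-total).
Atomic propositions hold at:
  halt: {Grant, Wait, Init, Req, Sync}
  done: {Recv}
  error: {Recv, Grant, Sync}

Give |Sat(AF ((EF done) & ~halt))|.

1

EF done: least fixpoint, start Z0 = {Recv}, add states with some successor in Z. Already a fixed point.
Sat(EF done) = {Recv}
Sat(~halt) = {Recv, Busy, Err}
Sat((EF done) & ~halt) = {Recv}
AF ((EF done) & ~halt): least fixpoint, start Z0 = {Recv}, add states with every successor in Z. Already a fixed point.
Sat(AF ((EF done) & ~halt)) = {Recv}
|Sat(AF ((EF done) & ~halt))| = |{Recv}| = 1.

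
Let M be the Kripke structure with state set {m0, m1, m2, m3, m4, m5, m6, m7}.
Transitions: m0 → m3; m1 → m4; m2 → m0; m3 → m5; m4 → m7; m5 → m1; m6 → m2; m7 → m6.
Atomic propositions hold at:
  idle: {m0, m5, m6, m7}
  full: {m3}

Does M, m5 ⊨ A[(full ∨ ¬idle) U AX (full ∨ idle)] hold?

No

Sat(¬idle) = {m1, m2, m3, m4}
Sat(full ∨ ¬idle) = {m1, m2, m3, m4}
Sat(full ∨ idle) = {m0, m3, m5, m6, m7}
Sat(AX (full ∨ idle)) = {s : every successor in {m0, m3, m5, m6, m7}} = {m0, m2, m3, m4, m7}
A[(full ∨ ¬idle) U AX (full ∨ idle)]: least fixpoint, start Z0 = Sat(AX (full ∨ idle)) = {m0, m2, m3, m4, m7}, add states in Sat(full ∨ ¬idle) with every successor in Z. Z1 = {m0, m1, m2, m3, m4, m7}; fixed.
Sat(A[(full ∨ ¬idle) U AX (full ∨ idle)]) = {m0, m1, m2, m3, m4, m7}
m5 ∉ Sat(A[(full ∨ ¬idle) U AX (full ∨ idle)]) = {m0, m1, m2, m3, m4, m7}, so the formula does not hold at m5.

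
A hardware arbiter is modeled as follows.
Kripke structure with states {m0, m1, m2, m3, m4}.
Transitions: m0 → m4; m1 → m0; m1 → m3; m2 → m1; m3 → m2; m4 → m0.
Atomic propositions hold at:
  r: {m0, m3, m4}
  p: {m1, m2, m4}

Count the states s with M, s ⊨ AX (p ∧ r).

Sat(p ∧ r) = {m4}
Sat(AX (p ∧ r)) = {s : every successor in {m4}} = {m0}
|Sat(AX (p ∧ r))| = |{m0}| = 1.

1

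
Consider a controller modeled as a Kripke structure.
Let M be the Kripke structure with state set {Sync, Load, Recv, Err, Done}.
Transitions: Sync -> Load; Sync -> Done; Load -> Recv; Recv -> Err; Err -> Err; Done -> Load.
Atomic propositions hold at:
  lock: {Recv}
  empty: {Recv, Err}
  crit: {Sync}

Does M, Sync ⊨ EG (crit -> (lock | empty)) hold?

No

Sat(lock | empty) = {Recv, Err}
Sat(crit -> (lock | empty)) = {Load, Recv, Err, Done}
EG (crit -> (lock | empty)): greatest fixpoint, start Z0 = {Load, Recv, Err, Done}, keep only states in Sat with some successor in Z. Already a fixed point.
Sat(EG (crit -> (lock | empty))) = {Load, Recv, Err, Done}
Sync ∉ Sat(EG (crit -> (lock | empty))) = {Load, Recv, Err, Done}, so the formula does not hold at Sync.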